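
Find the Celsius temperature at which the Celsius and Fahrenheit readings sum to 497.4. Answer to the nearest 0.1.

Let C be the Celsius reading. The Fahrenheit reading is F = 1.8·C + 32.
Require C + F = 497.4: (2.8)·C + 32 = 497.4.
C = (497.4 - 32) / (2.8) = 166.2.

166.2°C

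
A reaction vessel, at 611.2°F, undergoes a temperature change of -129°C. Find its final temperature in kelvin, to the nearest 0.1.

465.9 K

Initial temperature in Celsius: (611.2 - 32) × 5/9 = 321.7778°C.
Final Celsius temperature: 321.7778 - 129.0000 = 192.7778°C.
In kelvin: 192.7778 + 273.15 = 465.9 K.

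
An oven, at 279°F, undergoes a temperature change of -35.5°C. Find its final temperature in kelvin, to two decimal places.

374.87 K

Initial temperature in Celsius: (279 - 32) × 5/9 = 137.2222°C.
Final Celsius temperature: 137.2222 - 35.5000 = 101.7222°C.
In kelvin: 101.7222 + 273.15 = 374.87 K.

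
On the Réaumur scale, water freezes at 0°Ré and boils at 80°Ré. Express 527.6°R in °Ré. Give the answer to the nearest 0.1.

First in Celsius: (527.6 - 491.67) × 5/9 = 19.9611°C.
Linearly onto the Réaumur scale: 0 + (19.9611 / 100) × (80 - 0) = 16.0°Ré.

16.0°Ré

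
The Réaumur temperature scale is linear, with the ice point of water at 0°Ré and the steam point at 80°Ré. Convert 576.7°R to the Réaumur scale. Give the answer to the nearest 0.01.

First in Celsius: (576.7 - 491.67) × 5/9 = 47.2389°C.
Linearly onto the Réaumur scale: 0 + (47.2389 / 100) × (80 - 0) = 37.79°Ré.

37.79°Ré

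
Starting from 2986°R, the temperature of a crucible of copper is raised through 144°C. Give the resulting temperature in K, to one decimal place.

1802.9 K

Initial temperature in Celsius: (2986 - 491.67) × 5/9 = 1385.7389°C.
Final Celsius temperature: 1385.7389 + 144.0000 = 1529.7389°C.
In kelvin: 1529.7389 + 273.15 = 1802.9 K.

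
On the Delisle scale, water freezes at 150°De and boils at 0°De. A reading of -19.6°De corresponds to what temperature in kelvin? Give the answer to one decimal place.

Linear interpolation between the fixed points: C = (-19.6 - 150) × 100 / (0 - 150) = 113.0667°C.
Then 113.0667 + 273.15 = 386.2 K.

386.2 K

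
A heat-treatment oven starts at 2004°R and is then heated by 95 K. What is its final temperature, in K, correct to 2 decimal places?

Initial temperature in Celsius: (2004 - 491.67) × 5/9 = 840.1833°C.
The 95 K change is an interval; Kelvin and Celsius degrees are the same size, so ΔC = +95°C.
Final Celsius temperature: 840.1833 + 95.0000 = 935.1833°C.
In kelvin: 935.1833 + 273.15 = 1208.33 K.

1208.33 K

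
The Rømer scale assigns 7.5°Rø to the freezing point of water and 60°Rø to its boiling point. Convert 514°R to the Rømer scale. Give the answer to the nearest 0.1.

14.0°Rø

First in Celsius: (514 - 491.67) × 5/9 = 12.4056°C.
Linearly onto the Rømer scale: 7.5 + (12.4056 / 100) × (60 - 7.5) = 14.0°Rø.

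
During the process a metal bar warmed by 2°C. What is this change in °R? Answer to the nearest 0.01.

For a temperature interval the offset drops out; only the factor 1.8 applies.
2 × 1.8 = 3.60.

3.60°R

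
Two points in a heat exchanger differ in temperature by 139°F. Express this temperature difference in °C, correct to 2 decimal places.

For a temperature interval the offset drops out; only the factor 5/9 applies.
139 × 5/9 = 77.22.

77.22°C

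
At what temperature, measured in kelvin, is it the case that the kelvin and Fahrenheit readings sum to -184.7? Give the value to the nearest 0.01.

Let K be the kelvin reading. The Fahrenheit reading is F = 1.8·K - 459.67.
Require K + F = -184.7: (2.8)·K - 459.67 = -184.7.
K = (-184.7 + 459.67) / (2.8) = 98.20.

98.20 K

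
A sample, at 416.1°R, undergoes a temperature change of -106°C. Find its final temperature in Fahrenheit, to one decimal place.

-234.4°F

Initial temperature in Celsius: (416.1 - 491.67) × 5/9 = -41.9833°C.
Final Celsius temperature: -41.9833 - 106.0000 = -147.9833°C.
In Fahrenheit: -147.9833 × 1.8 + 32 = -234.4°F.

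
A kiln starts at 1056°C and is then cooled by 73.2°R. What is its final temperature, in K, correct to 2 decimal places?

1288.48 K

The 73.2°R change is an interval, so only the factor 5/9 applies: -73.2 × 5/9 = -40.6667°C.
Final Celsius temperature: 1056.0000 - 40.6667 = 1015.3333°C.
In kelvin: 1015.3333 + 273.15 = 1288.48 K.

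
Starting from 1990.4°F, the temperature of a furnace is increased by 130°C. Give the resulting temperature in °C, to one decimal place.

1218.0°C

Initial temperature in Celsius: (1990.4 - 32) × 5/9 = 1088.0000°C.
Final Celsius temperature: 1088.0000 + 130.0000 = 1218.0000°C.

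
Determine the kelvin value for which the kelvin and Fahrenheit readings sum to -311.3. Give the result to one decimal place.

Let K be the kelvin reading. The Fahrenheit reading is F = 1.8·K - 459.67.
Require K + F = -311.3: (2.8)·K - 459.67 = -311.3.
K = (-311.3 + 459.67) / (2.8) = 53.0.

53.0 K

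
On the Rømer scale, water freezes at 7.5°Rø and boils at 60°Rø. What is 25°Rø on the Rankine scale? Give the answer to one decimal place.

551.7°R

Linear interpolation between the fixed points: C = (25 - 7.5) × 100 / (60 - 7.5) = 33.3333°C.
Then 33.3333 × 1.8 + 491.67 = 551.7°R.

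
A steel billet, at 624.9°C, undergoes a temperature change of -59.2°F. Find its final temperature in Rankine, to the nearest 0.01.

1557.29°R

The 59.2°F change is an interval, so only the factor 5/9 applies: -59.2 × 5/9 = -32.8889°C.
Final Celsius temperature: 624.9000 - 32.8889 = 592.0111°C.
In Rankine: 592.0111 × 1.8 + 491.67 = 1557.29°R.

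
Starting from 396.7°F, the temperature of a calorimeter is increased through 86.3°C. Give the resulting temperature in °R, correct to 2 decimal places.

1011.71°R

Initial temperature in Celsius: (396.7 - 32) × 5/9 = 202.6111°C.
Final Celsius temperature: 202.6111 + 86.3000 = 288.9111°C.
In Rankine: 288.9111 × 1.8 + 491.67 = 1011.71°R.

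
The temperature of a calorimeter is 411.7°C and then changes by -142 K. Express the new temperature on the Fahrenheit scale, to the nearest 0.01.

517.46°F

The 142 K change is an interval; Kelvin and Celsius degrees are the same size, so ΔC = -142°C.
Final Celsius temperature: 411.7000 - 142.0000 = 269.7000°C.
In Fahrenheit: 269.7000 × 1.8 + 32 = 517.46°F.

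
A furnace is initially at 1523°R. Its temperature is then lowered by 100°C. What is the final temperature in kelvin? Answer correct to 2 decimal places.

746.11 K

Initial temperature in Celsius: (1523 - 491.67) × 5/9 = 572.9611°C.
Final Celsius temperature: 572.9611 - 100.0000 = 472.9611°C.
In kelvin: 472.9611 + 273.15 = 746.11 K.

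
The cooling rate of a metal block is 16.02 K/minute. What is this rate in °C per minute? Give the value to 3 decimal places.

Since only a temperature interval is involved, the additive offset between the scales drops out.
A change of 1 K is a change of 1°C, so 16.02 × 1 = 16.020.

16.020 °C/minute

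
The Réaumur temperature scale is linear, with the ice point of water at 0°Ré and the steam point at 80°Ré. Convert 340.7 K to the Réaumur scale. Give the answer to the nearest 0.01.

54.04°Ré

First in Celsius: 340.7 - 273.15 = 67.5500°C.
Linearly onto the Réaumur scale: 0 + (67.5500 / 100) × (80 - 0) = 54.04°Ré.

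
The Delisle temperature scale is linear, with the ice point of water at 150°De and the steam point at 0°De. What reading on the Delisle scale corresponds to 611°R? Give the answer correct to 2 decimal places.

50.56°De

First in Celsius: (611 - 491.67) × 5/9 = 66.2944°C.
Linearly onto the Delisle scale: 150 + (66.2944 / 100) × (0 - 150) = 50.56°De.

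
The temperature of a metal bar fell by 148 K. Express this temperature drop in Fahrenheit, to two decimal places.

266.40°F

Only the scale ratio 1.8 matters for a change in temperature.
148 × 1.8 = 266.40.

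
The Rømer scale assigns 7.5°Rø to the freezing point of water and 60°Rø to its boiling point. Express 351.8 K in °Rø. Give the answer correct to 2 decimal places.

48.79°Rø

First in Celsius: 351.8 - 273.15 = 78.6500°C.
Linearly onto the Rømer scale: 7.5 + (78.6500 / 100) × (60 - 7.5) = 48.79°Rø.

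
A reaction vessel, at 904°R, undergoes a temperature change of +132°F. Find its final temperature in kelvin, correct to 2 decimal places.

575.56 K

Initial temperature in Celsius: (904 - 491.67) × 5/9 = 229.0722°C.
The 132°F change is an interval, so only the factor 5/9 applies: +132 × 5/9 = +73.3333°C.
Final Celsius temperature: 229.0722 + 73.3333 = 302.4056°C.
In kelvin: 302.4056 + 273.15 = 575.56 K.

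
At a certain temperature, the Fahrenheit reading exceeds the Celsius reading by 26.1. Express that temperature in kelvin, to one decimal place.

Let x be the Fahrenheit reading; then the Celsius reading is 5/9·x - 17.7778.
(5/9·x - 17.7778) - x = -26.1  ⇒  (-4/9)·x = -8.32222  ⇒  x = 18.7250°F.
In Celsius: (18.725 - 32) × 5/9 = -7.3750°C.
In kelvin: -7.3750 + 273.15 = 265.8 K.

265.8 K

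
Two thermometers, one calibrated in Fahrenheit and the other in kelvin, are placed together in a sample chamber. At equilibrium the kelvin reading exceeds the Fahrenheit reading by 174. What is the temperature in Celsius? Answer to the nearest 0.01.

Let x be the Fahrenheit reading; then the kelvin reading is 5/9·x + 255.372.
(5/9·x + 255.372) - x = 174  ⇒  (-4/9)·x = -81.3722  ⇒  x = 183.0875°F.
In Celsius: (183.0875 - 32) × 5/9 = 83.94°C.

83.94°C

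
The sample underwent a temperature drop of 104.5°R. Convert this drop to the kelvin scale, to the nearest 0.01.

An interval of 1°R corresponds to 5/9 K.
104.5 × 5/9 = 58.06.

58.06 K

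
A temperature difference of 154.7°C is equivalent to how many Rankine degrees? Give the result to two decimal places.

278.46°R

Only the scale ratio 1.8 matters for a change in temperature.
154.7 × 1.8 = 278.46.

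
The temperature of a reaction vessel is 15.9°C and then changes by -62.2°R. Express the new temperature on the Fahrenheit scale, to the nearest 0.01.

The 62.2°R change is an interval, so only the factor 5/9 applies: -62.2 × 5/9 = -34.5556°C.
Final Celsius temperature: 15.9000 - 34.5556 = -18.6556°C.
In Fahrenheit: -18.6556 × 1.8 + 32 = -1.58°F.

-1.58°F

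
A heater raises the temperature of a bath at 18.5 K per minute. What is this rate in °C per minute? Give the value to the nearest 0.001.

The quantity depends on a temperature interval, so only the ratio of degree sizes applies; the offset between the scales is irrelevant.
A change of 1 K is a change of 1°C, so 18.5 × 1 = 18.500.

18.500 °C/minute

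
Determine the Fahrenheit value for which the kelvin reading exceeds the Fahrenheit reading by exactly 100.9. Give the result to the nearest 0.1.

347.6°F

Let F be the Fahrenheit reading. The kelvin reading is K = 5/9·F + 255.372.
Require K - F = 100.9: (-4/9)·F + 255.372 = 100.9.
F = (100.9 - 255.372) / (-4/9) = 347.6.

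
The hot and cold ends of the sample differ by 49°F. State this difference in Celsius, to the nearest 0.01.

27.22°C

For a temperature interval the offset drops out; only the factor 5/9 applies.
49 × 5/9 = 27.22.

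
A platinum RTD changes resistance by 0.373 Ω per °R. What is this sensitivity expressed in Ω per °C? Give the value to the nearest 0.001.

0.671 Ω per °C

The quantity depends on a temperature interval, so only the ratio of degree sizes applies; the offset between the scales is irrelevant.
A change of 1°C is a change of 1.8°R, so per °C the value is 0.373 × 1.8 = 0.671.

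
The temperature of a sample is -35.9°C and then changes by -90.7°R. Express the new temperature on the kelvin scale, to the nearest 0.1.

186.9 K

The 90.7°R change is an interval, so only the factor 5/9 applies: -90.7 × 5/9 = -50.3889°C.
Final Celsius temperature: -35.9000 - 50.3889 = -86.2889°C.
In kelvin: -86.2889 + 273.15 = 186.9 K.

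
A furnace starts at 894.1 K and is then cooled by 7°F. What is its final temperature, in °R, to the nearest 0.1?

Initial temperature in Celsius: 894.1 - 273.15 = 620.9500°C.
The 7°F change is an interval, so only the factor 5/9 applies: -7 × 5/9 = -3.8889°C.
Final Celsius temperature: 620.9500 - 3.8889 = 617.0611°C.
In Rankine: 617.0611 × 1.8 + 491.67 = 1602.4°R.

1602.4°R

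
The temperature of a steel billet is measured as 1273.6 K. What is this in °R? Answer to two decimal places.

2292.48°R

In Celsius: 1273.6 - 273.15 = 1000.4500°C.
In Rankine: 1000.4500 × 1.8 + 491.67 = 2292.48°R.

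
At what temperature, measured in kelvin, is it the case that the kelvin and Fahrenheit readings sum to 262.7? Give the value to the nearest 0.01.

Let K be the kelvin reading. The Fahrenheit reading is F = 1.8·K - 459.67.
Require K + F = 262.7: (2.8)·K - 459.67 = 262.7.
K = (262.7 + 459.67) / (2.8) = 257.99.

257.99 K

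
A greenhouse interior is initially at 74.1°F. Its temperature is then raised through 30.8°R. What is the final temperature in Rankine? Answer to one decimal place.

Initial temperature in Celsius: (74.1 - 32) × 5/9 = 23.3889°C.
The 30.8°R change is an interval, so only the factor 5/9 applies: +30.8 × 5/9 = +17.1111°C.
Final Celsius temperature: 23.3889 + 17.1111 = 40.5000°C.
In Rankine: 40.5000 × 1.8 + 491.67 = 564.6°R.

564.6°R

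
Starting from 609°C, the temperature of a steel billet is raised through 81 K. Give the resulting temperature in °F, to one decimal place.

The 81 K change is an interval; Kelvin and Celsius degrees are the same size, so ΔC = +81°C.
Final Celsius temperature: 609.0000 + 81.0000 = 690.0000°C.
In Fahrenheit: 690.0000 × 1.8 + 32 = 1274.0°F.

1274.0°F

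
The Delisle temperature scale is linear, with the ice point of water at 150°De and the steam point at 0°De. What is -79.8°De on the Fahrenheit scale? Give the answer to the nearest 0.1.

Linear interpolation between the fixed points: C = (-79.8 - 150) × 100 / (0 - 150) = 153.2000°C.
Then 153.2000 × 1.8 + 32 = 307.8°F.

307.8°F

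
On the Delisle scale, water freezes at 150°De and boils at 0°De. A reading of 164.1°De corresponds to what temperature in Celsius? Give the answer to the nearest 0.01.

-9.40°C

Linear interpolation between the fixed points: C = (164.1 - 150) × 100 / (0 - 150) = -9.4000°C.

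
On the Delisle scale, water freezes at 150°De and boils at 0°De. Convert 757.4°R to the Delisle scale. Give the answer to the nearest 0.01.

-71.44°De

First in Celsius: (757.4 - 491.67) × 5/9 = 147.6278°C.
Linearly onto the Delisle scale: 150 + (147.6278 / 100) × (0 - 150) = -71.44°De.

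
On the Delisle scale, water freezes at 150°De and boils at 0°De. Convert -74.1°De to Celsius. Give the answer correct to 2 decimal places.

149.40°C

Linear interpolation between the fixed points: C = (-74.1 - 150) × 100 / (0 - 150) = 149.4000°C.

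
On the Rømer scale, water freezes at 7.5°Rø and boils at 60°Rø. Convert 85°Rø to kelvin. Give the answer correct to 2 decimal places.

Linear interpolation between the fixed points: C = (85 - 7.5) × 100 / (60 - 7.5) = 147.6190°C.
Then 147.6190 + 273.15 = 420.77 K.

420.77 K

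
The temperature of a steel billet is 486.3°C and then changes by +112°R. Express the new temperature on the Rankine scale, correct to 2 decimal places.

1479.01°R

The 112°R change is an interval, so only the factor 5/9 applies: +112 × 5/9 = +62.2222°C.
Final Celsius temperature: 486.3000 + 62.2222 = 548.5222°C.
In Rankine: 548.5222 × 1.8 + 491.67 = 1479.01°R.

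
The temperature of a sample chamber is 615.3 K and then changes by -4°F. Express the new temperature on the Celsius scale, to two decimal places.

339.93°C

Initial temperature in Celsius: 615.3 - 273.15 = 342.1500°C.
The 4°F change is an interval, so only the factor 5/9 applies: -4 × 5/9 = -2.2222°C.
Final Celsius temperature: 342.1500 - 2.2222 = 339.9278°C.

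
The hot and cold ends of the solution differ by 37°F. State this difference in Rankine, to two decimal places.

Fahrenheit and Rankine degrees are the same size, so the interval is unchanged: 37.00.

37.00°R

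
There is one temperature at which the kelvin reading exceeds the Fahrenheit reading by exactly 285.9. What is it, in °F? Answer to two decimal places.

-68.69°F

Let F be the Fahrenheit reading. The kelvin reading is K = 5/9·F + 255.372.
Require K - F = 285.9: (-4/9)·F + 255.372 = 285.9.
F = (285.9 - 255.372) / (-4/9) = -68.69.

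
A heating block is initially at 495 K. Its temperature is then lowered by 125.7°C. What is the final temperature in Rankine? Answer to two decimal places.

Initial temperature in Celsius: 495 - 273.15 = 221.8500°C.
Final Celsius temperature: 221.8500 - 125.7000 = 96.1500°C.
In Rankine: 96.1500 × 1.8 + 491.67 = 664.74°R.

664.74°R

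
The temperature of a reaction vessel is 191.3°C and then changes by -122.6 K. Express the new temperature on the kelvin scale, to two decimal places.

341.85 K

The 122.6 K change is an interval; Kelvin and Celsius degrees are the same size, so ΔC = -122.6°C.
Final Celsius temperature: 191.3000 - 122.6000 = 68.7000°C.
In kelvin: 68.7000 + 273.15 = 341.85 K.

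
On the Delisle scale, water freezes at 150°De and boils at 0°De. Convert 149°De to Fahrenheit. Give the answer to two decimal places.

33.20°F

Linear interpolation between the fixed points: C = (149 - 150) × 100 / (0 - 150) = 0.6667°C.
Then 0.6667 × 1.8 + 32 = 33.20°F.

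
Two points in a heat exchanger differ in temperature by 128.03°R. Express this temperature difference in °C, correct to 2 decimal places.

An interval of 1°R corresponds to 5/9°C.
128.03 × 5/9 = 71.13.

71.13°C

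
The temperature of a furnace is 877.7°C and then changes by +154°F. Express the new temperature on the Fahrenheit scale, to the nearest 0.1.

1765.9°F

The 154°F change is an interval, so only the factor 5/9 applies: +154 × 5/9 = +85.5556°C.
Final Celsius temperature: 877.7000 + 85.5556 = 963.2556°C.
In Fahrenheit: 963.2556 × 1.8 + 32 = 1765.9°F.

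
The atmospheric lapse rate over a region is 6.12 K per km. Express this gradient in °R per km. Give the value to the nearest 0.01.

11.02 °R/km

Since only a temperature interval is involved, the additive offset between the scales drops out.
A change of 1 K is a change of 1.8°R, so 6.12 × 1.8 = 11.02.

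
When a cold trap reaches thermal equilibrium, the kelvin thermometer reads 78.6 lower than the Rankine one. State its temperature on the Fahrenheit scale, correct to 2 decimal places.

-282.82°F

Let x be the Rankine reading; then the kelvin reading is 5/9·x.
(5/9·x) - x = -78.6  ⇒  (-4/9)·x = -78.6  ⇒  x = 176.8500°R.
In Celsius: (176.85 - 491.67) × 5/9 = -174.9000°C.
In Fahrenheit: -174.9000 × 1.8 + 32 = -282.82°F.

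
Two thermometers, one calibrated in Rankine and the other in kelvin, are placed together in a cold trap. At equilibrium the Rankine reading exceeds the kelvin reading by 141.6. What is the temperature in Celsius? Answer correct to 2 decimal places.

-96.15°C

Let x be the Rankine reading; then the kelvin reading is 5/9·x.
(5/9·x) - x = -141.6  ⇒  (-4/9)·x = -141.6  ⇒  x = 318.6000°R.
In Celsius: (318.6 - 491.67) × 5/9 = -96.15°C.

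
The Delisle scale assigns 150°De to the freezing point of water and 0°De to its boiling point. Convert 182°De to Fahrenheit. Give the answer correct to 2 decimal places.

-6.40°F

Linear interpolation between the fixed points: C = (182 - 150) × 100 / (0 - 150) = -21.3333°C.
Then -21.3333 × 1.8 + 32 = -6.40°F.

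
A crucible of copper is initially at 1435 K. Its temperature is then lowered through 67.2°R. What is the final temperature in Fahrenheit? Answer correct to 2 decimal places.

2056.13°F

Initial temperature in Celsius: 1435 - 273.15 = 1161.8500°C.
The 67.2°R change is an interval, so only the factor 5/9 applies: -67.2 × 5/9 = -37.3333°C.
Final Celsius temperature: 1161.8500 - 37.3333 = 1124.5167°C.
In Fahrenheit: 1124.5167 × 1.8 + 32 = 2056.13°F.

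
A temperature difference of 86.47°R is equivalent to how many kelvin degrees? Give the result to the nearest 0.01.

48.04 K

For a temperature interval the offset drops out; only the factor 5/9 applies.
86.47 × 5/9 = 48.04.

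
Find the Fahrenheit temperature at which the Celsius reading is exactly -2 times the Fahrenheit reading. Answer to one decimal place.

7.0°F

Let F be the Fahrenheit reading. The Celsius reading is C = 5/9·F - 17.7778.
Require C = -2·F: 5/9·F - 17.7778 = -2·F.
(23/9)·F = 17.7778  ⇒  F = 7.0.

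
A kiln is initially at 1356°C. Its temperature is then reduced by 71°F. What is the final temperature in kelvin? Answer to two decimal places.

1589.71 K

The 71°F change is an interval, so only the factor 5/9 applies: -71 × 5/9 = -39.4444°C.
Final Celsius temperature: 1356.0000 - 39.4444 = 1316.5556°C.
In kelvin: 1316.5556 + 273.15 = 1589.71 K.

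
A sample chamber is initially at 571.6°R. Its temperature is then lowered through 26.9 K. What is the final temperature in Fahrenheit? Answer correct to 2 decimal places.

Initial temperature in Celsius: (571.6 - 491.67) × 5/9 = 44.4056°C.
The 26.9 K change is an interval; Kelvin and Celsius degrees are the same size, so ΔC = -26.9°C.
Final Celsius temperature: 44.4056 - 26.9000 = 17.5056°C.
In Fahrenheit: 17.5056 × 1.8 + 32 = 63.51°F.

63.51°F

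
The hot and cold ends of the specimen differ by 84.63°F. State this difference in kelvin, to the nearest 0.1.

47.0 K

Only the scale ratio 5/9 matters for a change in temperature.
84.63 × 5/9 = 47.0.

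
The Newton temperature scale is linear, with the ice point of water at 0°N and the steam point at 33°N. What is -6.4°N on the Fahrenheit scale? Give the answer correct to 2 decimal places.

-2.91°F

Linear interpolation between the fixed points: C = (-6.4 - 0) × 100 / (33 - 0) = -19.3939°C.
Then -19.3939 × 1.8 + 32 = -2.91°F.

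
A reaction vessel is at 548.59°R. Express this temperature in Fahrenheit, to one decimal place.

In Celsius: (548.59 - 491.67) × 5/9 = 31.6222°C.
In Fahrenheit: 31.6222 × 1.8 + 32 = 88.9°F.

88.9°F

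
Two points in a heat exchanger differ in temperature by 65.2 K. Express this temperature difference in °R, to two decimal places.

117.36°R

Only the scale ratio 1.8 matters for a change in temperature.
65.2 × 1.8 = 117.36.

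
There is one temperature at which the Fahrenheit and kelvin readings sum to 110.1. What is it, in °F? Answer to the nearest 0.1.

Let F be the Fahrenheit reading. The kelvin reading is K = 5/9·F + 255.372.
Require F + K = 110.1: (14/9)·F + 255.372 = 110.1.
F = (110.1 - 255.372) / (14/9) = -93.4.

-93.4°F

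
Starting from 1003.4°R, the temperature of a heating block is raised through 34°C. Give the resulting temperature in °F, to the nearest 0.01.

604.93°F

Initial temperature in Celsius: (1003.4 - 491.67) × 5/9 = 284.2944°C.
Final Celsius temperature: 284.2944 + 34.0000 = 318.2944°C.
In Fahrenheit: 318.2944 × 1.8 + 32 = 604.93°F.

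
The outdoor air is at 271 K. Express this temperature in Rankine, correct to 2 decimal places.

In Celsius: 271 - 273.15 = -2.1500°C.
In Rankine: -2.1500 × 1.8 + 491.67 = 487.80°R.

487.80°R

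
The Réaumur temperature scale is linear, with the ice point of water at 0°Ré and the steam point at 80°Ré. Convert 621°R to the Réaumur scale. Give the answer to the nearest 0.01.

First in Celsius: (621 - 491.67) × 5/9 = 71.8500°C.
Linearly onto the Réaumur scale: 0 + (71.8500 / 100) × (80 - 0) = 57.48°Ré.

57.48°Ré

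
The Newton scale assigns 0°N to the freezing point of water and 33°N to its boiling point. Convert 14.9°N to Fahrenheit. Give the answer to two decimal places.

113.27°F

Linear interpolation between the fixed points: C = (14.9 - 0) × 100 / (33 - 0) = 45.1515°C.
Then 45.1515 × 1.8 + 32 = 113.27°F.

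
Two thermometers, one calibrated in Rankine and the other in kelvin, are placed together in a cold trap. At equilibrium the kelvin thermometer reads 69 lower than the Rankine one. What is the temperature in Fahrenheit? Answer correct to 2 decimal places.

Let x be the Rankine reading; then the kelvin reading is 5/9·x.
(5/9·x) - x = -69  ⇒  (-4/9)·x = -69  ⇒  x = 155.2500°R.
In Celsius: (155.25 - 491.67) × 5/9 = -186.9000°C.
In Fahrenheit: -186.9000 × 1.8 + 32 = -304.42°F.

-304.42°F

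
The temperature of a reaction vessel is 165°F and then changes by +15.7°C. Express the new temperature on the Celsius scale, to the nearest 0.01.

89.59°C

Initial temperature in Celsius: (165 - 32) × 5/9 = 73.8889°C.
Final Celsius temperature: 73.8889 + 15.7000 = 89.5889°C.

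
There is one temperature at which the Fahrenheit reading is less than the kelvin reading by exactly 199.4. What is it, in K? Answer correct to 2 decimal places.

Let K be the kelvin reading. The Fahrenheit reading is F = 1.8·K - 459.67.
Require F - K = -199.4: (0.8)·K - 459.67 = -199.4.
K = (-199.4 + 459.67) / (0.8) = 325.34.

325.34 K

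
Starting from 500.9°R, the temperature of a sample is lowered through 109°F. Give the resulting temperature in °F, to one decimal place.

-67.8°F

Initial temperature in Celsius: (500.9 - 491.67) × 5/9 = 5.1278°C.
The 109°F change is an interval, so only the factor 5/9 applies: -109 × 5/9 = -60.5556°C.
Final Celsius temperature: 5.1278 - 60.5556 = -55.4278°C.
In Fahrenheit: -55.4278 × 1.8 + 32 = -67.8°F.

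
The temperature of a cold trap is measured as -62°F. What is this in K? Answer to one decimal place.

220.9 K

In Celsius: (-62 - 32) × 5/9 = -52.2222°C.
In kelvin: -52.2222 + 273.15 = 220.9 K.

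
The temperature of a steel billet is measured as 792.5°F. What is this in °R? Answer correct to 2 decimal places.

1252.17°R

In Celsius: (792.5 - 32) × 5/9 = 422.5000°C.
In Rankine: 422.5000 × 1.8 + 491.67 = 1252.17°R.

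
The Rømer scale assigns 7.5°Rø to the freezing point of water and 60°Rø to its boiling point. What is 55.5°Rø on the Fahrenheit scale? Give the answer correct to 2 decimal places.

Linear interpolation between the fixed points: C = (55.5 - 7.5) × 100 / (60 - 7.5) = 91.4286°C.
Then 91.4286 × 1.8 + 32 = 196.57°F.

196.57°F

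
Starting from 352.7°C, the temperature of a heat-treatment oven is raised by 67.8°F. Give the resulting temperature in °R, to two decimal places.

1194.33°R

The 67.8°F change is an interval, so only the factor 5/9 applies: +67.8 × 5/9 = +37.6667°C.
Final Celsius temperature: 352.7000 + 37.6667 = 390.3667°C.
In Rankine: 390.3667 × 1.8 + 491.67 = 1194.33°R.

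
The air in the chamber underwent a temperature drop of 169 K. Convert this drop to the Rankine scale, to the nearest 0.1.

An interval of 1 K corresponds to 1.8°R.
169 × 1.8 = 304.2.

304.2°R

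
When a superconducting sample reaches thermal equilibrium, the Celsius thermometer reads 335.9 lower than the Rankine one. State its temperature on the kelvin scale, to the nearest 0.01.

78.44 K

Let x be the Rankine reading; then the Celsius reading is 5/9·x - 273.15.
(5/9·x - 273.15) - x = -335.9  ⇒  (-4/9)·x = -62.75  ⇒  x = 141.1875°R.
In Celsius: (141.1875 - 491.67) × 5/9 = -194.7125°C.
In kelvin: -194.7125 + 273.15 = 78.44 K.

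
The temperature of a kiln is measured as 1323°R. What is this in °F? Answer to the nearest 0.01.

In Celsius: (1323 - 491.67) × 5/9 = 461.8500°C.
In Fahrenheit: 461.8500 × 1.8 + 32 = 863.33°F.

863.33°F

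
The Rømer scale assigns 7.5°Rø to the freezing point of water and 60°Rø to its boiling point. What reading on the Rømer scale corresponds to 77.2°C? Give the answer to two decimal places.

48.03°Rø

Linearly onto the Rømer scale: 7.5 + (77.2000 / 100) × (60 - 7.5) = 48.03°Rø.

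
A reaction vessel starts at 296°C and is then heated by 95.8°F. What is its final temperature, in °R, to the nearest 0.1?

1120.3°R

The 95.8°F change is an interval, so only the factor 5/9 applies: +95.8 × 5/9 = +53.2222°C.
Final Celsius temperature: 296.0000 + 53.2222 = 349.2222°C.
In Rankine: 349.2222 × 1.8 + 491.67 = 1120.3°R.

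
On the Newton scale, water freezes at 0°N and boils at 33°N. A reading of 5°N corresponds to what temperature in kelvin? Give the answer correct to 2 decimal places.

Linear interpolation between the fixed points: C = (5 - 0) × 100 / (33 - 0) = 15.1515°C.
Then 15.1515 + 273.15 = 288.30 K.

288.30 K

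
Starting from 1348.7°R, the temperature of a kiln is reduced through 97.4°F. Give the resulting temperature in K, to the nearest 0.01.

Initial temperature in Celsius: (1348.7 - 491.67) × 5/9 = 476.1278°C.
The 97.4°F change is an interval, so only the factor 5/9 applies: -97.4 × 5/9 = -54.1111°C.
Final Celsius temperature: 476.1278 - 54.1111 = 422.0167°C.
In kelvin: 422.0167 + 273.15 = 695.17 K.

695.17 K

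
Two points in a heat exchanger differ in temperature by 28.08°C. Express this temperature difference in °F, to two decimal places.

50.54°F

For a temperature interval the offset drops out; only the factor 1.8 applies.
28.08 × 1.8 = 50.54.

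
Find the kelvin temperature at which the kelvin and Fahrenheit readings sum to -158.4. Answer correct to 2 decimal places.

Let K be the kelvin reading. The Fahrenheit reading is F = 1.8·K - 459.67.
Require K + F = -158.4: (2.8)·K - 459.67 = -158.4.
K = (-158.4 + 459.67) / (2.8) = 107.60.

107.60 K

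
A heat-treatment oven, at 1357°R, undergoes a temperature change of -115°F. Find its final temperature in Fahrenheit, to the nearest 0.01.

782.33°F

Initial temperature in Celsius: (1357 - 491.67) × 5/9 = 480.7389°C.
The 115°F change is an interval, so only the factor 5/9 applies: -115 × 5/9 = -63.8889°C.
Final Celsius temperature: 480.7389 - 63.8889 = 416.8500°C.
In Fahrenheit: 416.8500 × 1.8 + 32 = 782.33°F.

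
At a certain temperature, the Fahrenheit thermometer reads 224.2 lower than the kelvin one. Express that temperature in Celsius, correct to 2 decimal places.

21.19°C

Let x be the kelvin reading; then the Fahrenheit reading is 1.8·x - 459.67.
(1.8·x - 459.67) - x = -224.2  ⇒  (0.8)·x = 235.47  ⇒  x = 294.3375 K.
In Celsius: 294.3375 - 273.15 = 21.19°C.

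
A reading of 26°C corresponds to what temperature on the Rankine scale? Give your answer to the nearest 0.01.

In Rankine: 26.0000 × 1.8 + 491.67 = 538.47°R.

538.47°R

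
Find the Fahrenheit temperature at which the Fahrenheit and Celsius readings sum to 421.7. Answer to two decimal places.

282.52°F

Let F be the Fahrenheit reading. The Celsius reading is C = 5/9·F - 17.7778.
Require F + C = 421.7: (14/9)·F - 17.7778 = 421.7.
F = (421.7 + 17.7778) / (14/9) = 282.52.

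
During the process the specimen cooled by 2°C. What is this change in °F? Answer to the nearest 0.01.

3.60°F

An interval of 1°C corresponds to 1.8°F.
2 × 1.8 = 3.60.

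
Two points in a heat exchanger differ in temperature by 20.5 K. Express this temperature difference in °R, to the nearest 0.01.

For a temperature interval the offset drops out; only the factor 1.8 applies.
20.5 × 1.8 = 36.90.

36.90°R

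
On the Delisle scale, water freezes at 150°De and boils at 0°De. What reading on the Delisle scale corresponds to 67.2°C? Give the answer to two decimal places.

Linearly onto the Delisle scale: 150 + (67.2000 / 100) × (0 - 150) = 49.20°De.

49.20°De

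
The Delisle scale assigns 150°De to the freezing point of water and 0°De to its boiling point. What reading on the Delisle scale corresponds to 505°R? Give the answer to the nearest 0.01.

138.89°De

First in Celsius: (505 - 491.67) × 5/9 = 7.4056°C.
Linearly onto the Delisle scale: 150 + (7.4056 / 100) × (0 - 150) = 138.89°De.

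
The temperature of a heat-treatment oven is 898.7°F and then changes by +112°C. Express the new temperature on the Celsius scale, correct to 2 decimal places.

Initial temperature in Celsius: (898.7 - 32) × 5/9 = 481.5000°C.
Final Celsius temperature: 481.5000 + 112.0000 = 593.5000°C.

593.50°C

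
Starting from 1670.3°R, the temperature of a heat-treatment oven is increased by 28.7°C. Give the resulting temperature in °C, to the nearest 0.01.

Initial temperature in Celsius: (1670.3 - 491.67) × 5/9 = 654.7944°C.
Final Celsius temperature: 654.7944 + 28.7000 = 683.4944°C.

683.49°C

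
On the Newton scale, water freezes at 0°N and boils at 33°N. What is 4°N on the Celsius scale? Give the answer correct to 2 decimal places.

Linear interpolation between the fixed points: C = (4 - 0) × 100 / (33 - 0) = 12.1212°C.

12.12°C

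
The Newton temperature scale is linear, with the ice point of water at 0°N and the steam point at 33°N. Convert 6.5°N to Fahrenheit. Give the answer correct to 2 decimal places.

67.45°F

Linear interpolation between the fixed points: C = (6.5 - 0) × 100 / (33 - 0) = 19.6970°C.
Then 19.6970 × 1.8 + 32 = 67.45°F.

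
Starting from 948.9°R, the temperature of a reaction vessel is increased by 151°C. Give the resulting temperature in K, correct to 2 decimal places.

Initial temperature in Celsius: (948.9 - 491.67) × 5/9 = 254.0167°C.
Final Celsius temperature: 254.0167 + 151.0000 = 405.0167°C.
In kelvin: 405.0167 + 273.15 = 678.17 K.

678.17 K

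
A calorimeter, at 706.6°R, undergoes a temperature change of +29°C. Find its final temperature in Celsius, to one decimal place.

Initial temperature in Celsius: (706.6 - 491.67) × 5/9 = 119.4056°C.
Final Celsius temperature: 119.4056 + 29.0000 = 148.4056°C.

148.4°C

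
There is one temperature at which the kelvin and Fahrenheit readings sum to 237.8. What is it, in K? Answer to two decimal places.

249.10 K

Let K be the kelvin reading. The Fahrenheit reading is F = 1.8·K - 459.67.
Require K + F = 237.8: (2.8)·K - 459.67 = 237.8.
K = (237.8 + 459.67) / (2.8) = 249.10.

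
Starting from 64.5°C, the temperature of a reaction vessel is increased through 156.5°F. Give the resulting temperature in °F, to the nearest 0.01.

304.60°F

The 156.5°F change is an interval, so only the factor 5/9 applies: +156.5 × 5/9 = +86.9444°C.
Final Celsius temperature: 64.5000 + 86.9444 = 151.4444°C.
In Fahrenheit: 151.4444 × 1.8 + 32 = 304.60°F.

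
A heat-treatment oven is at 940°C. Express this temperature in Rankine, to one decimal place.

2183.7°R

In Rankine: 940.0000 × 1.8 + 491.67 = 2183.7°R.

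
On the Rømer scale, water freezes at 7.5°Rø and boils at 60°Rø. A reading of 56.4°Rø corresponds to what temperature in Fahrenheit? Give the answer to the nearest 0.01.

199.66°F

Linear interpolation between the fixed points: C = (56.4 - 7.5) × 100 / (60 - 7.5) = 93.1429°C.
Then 93.1429 × 1.8 + 32 = 199.66°F.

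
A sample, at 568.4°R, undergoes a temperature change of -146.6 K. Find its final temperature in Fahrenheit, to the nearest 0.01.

Initial temperature in Celsius: (568.4 - 491.67) × 5/9 = 42.6278°C.
The 146.6 K change is an interval; Kelvin and Celsius degrees are the same size, so ΔC = -146.6°C.
Final Celsius temperature: 42.6278 - 146.6000 = -103.9722°C.
In Fahrenheit: -103.9722 × 1.8 + 32 = -155.15°F.

-155.15°F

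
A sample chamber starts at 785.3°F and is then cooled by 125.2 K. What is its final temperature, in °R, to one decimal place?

1019.6°R

Initial temperature in Celsius: (785.3 - 32) × 5/9 = 418.5000°C.
The 125.2 K change is an interval; Kelvin and Celsius degrees are the same size, so ΔC = -125.2°C.
Final Celsius temperature: 418.5000 - 125.2000 = 293.3000°C.
In Rankine: 293.3000 × 1.8 + 491.67 = 1019.6°R.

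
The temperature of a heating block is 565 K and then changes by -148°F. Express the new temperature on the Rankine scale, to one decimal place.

869.0°R

Initial temperature in Celsius: 565 - 273.15 = 291.8500°C.
The 148°F change is an interval, so only the factor 5/9 applies: -148 × 5/9 = -82.2222°C.
Final Celsius temperature: 291.8500 - 82.2222 = 209.6278°C.
In Rankine: 209.6278 × 1.8 + 491.67 = 869.0°R.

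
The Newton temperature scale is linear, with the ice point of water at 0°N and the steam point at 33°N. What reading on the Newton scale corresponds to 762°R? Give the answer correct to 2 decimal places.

49.56°N

First in Celsius: (762 - 491.67) × 5/9 = 150.1833°C.
Linearly onto the Newton scale: 0 + (150.1833 / 100) × (33 - 0) = 49.56°N.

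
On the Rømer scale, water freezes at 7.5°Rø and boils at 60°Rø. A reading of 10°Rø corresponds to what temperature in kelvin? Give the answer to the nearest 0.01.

277.91 K

Linear interpolation between the fixed points: C = (10 - 7.5) × 100 / (60 - 7.5) = 4.7619°C.
Then 4.7619 + 273.15 = 277.91 K.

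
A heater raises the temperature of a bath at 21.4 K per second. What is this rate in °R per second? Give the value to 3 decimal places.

38.520 °R/second

The quantity depends on a temperature interval, so only the ratio of degree sizes applies; the offset between the scales is irrelevant.
A change of 1 K is a change of 1.8°R, so 21.4 × 1.8 = 38.520.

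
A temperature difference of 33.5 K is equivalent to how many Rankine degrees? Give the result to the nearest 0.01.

An interval of 1 K corresponds to 1.8°R.
33.5 × 1.8 = 60.30.

60.30°R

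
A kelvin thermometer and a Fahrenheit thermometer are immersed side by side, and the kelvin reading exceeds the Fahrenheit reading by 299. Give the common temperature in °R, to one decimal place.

Let x be the kelvin reading; then the Fahrenheit reading is 1.8·x - 459.67.
(1.8·x - 459.67) - x = -299  ⇒  (0.8)·x = 160.67  ⇒  x = 200.8375 K.
In Celsius: 200.8375 - 273.15 = -72.3125°C.
In Rankine: -72.3125 × 1.8 + 491.67 = 361.5°R.

361.5°R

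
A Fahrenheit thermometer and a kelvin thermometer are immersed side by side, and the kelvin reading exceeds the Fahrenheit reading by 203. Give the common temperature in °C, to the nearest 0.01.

47.69°C

Let x be the Fahrenheit reading; then the kelvin reading is 5/9·x + 255.372.
(5/9·x + 255.372) - x = 203  ⇒  (-4/9)·x = -52.3722  ⇒  x = 117.8375°F.
In Celsius: (117.8375 - 32) × 5/9 = 47.69°C.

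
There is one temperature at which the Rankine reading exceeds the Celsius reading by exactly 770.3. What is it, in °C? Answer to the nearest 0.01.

Let C be the Celsius reading. The Rankine reading is R = 1.8·C + 491.67.
Require R - C = 770.3: (0.8)·C + 491.67 = 770.3.
C = (770.3 - 491.67) / (0.8) = 348.29.

348.29°C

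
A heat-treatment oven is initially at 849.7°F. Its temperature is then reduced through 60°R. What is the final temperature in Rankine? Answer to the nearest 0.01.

Initial temperature in Celsius: (849.7 - 32) × 5/9 = 454.2778°C.
The 60°R change is an interval, so only the factor 5/9 applies: -60 × 5/9 = -33.3333°C.
Final Celsius temperature: 454.2778 - 33.3333 = 420.9444°C.
In Rankine: 420.9444 × 1.8 + 491.67 = 1249.37°R.

1249.37°R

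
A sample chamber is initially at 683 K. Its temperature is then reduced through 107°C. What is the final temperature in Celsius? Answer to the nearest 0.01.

302.85°C

Initial temperature in Celsius: 683 - 273.15 = 409.8500°C.
Final Celsius temperature: 409.8500 - 107.0000 = 302.8500°C.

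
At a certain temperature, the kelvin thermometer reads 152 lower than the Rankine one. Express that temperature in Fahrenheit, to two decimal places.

Let x be the Rankine reading; then the kelvin reading is 5/9·x.
(5/9·x) - x = -152  ⇒  (-4/9)·x = -152  ⇒  x = 342.0000°R.
In Celsius: (342 - 491.67) × 5/9 = -83.1500°C.
In Fahrenheit: -83.1500 × 1.8 + 32 = -117.67°F.

-117.67°F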